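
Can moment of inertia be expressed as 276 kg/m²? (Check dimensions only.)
No

moment of inertia has SI base units: kg * m^2
kg/m² does NOT reduce to kg * m^2; a valid unit for moment of inertia would be e.g. kg·m².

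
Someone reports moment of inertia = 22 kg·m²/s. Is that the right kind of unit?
No

moment of inertia has SI base units: kg * m^2
kg·m²/s does NOT reduce to kg * m^2; a valid unit for moment of inertia would be e.g. kg·m².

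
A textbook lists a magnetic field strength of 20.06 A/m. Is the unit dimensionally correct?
Yes

magnetic field strength has SI base units: A / m
A/m reduces to the same SI base units, so it is a valid unit for magnetic field strength.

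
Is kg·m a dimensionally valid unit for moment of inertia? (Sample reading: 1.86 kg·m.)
No

moment of inertia has SI base units: kg * m^2
kg·m does NOT reduce to kg * m^2; a valid unit for moment of inertia would be e.g. kg·m².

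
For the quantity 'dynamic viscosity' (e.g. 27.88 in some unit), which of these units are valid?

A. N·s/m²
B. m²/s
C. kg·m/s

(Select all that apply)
A

dynamic viscosity has SI base units: kg / (m * s)

Checking each option against kg / (m * s):
  A. N·s/m²: ✓ matches
  B. m²/s: ✗ does not match
  C. kg·m/s: ✗ does not match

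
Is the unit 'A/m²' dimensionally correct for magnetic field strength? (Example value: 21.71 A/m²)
No

magnetic field strength has SI base units: A / m
A/m² does NOT reduce to A / m; a valid unit for magnetic field strength would be e.g. A/m.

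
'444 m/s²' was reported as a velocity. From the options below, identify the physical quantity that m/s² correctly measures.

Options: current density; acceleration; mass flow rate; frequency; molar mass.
acceleration

velocity should have units dimensionally equivalent to m / s (e.g. m/s).
The given unit 'm/s²' reduces to m / s^2. Of the listed options, that is the dimensionality of acceleration.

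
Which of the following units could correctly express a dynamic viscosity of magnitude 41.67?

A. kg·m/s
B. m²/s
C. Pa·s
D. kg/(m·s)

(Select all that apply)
C, D

dynamic viscosity has SI base units: kg / (m * s)

Checking each option against kg / (m * s):
  A. kg·m/s: ✗ does not match
  B. m²/s: ✗ does not match
  C. Pa·s: ✓ matches
  D. kg/(m·s): ✓ matches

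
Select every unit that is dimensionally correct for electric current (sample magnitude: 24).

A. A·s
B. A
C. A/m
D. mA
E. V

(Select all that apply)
B, D

electric current has SI base units: A

Checking each option against A:
  A. A·s: ✗ does not match
  B. A: ✓ matches
  C. A/m: ✗ does not match
  D. mA: ✓ matches
  E. V: ✗ does not match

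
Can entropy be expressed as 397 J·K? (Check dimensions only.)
No

entropy has SI base units: kg * m^2 / (s^2 * K)
J·K does NOT reduce to kg * m^2 / (s^2 * K); a valid unit for entropy would be e.g. J/K.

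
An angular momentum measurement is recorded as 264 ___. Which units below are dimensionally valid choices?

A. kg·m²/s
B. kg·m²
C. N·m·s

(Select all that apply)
A, C

angular momentum has SI base units: kg * m^2 / s

Checking each option against kg * m^2 / s:
  A. kg·m²/s: ✓ matches
  B. kg·m²: ✗ does not match
  C. N·m·s: ✓ matches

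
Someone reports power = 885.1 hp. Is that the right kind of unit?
Yes

power has SI base units: kg * m^2 / s^3
hp reduces to the same SI base units, so it is a valid unit for power.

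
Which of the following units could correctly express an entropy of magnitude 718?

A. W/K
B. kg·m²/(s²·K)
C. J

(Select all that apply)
B

entropy has SI base units: kg * m^2 / (s^2 * K)

Checking each option against kg * m^2 / (s^2 * K):
  A. W/K: ✗ does not match
  B. kg·m²/(s²·K): ✓ matches
  C. J: ✗ does not match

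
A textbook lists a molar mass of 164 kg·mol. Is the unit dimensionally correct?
No

molar mass has SI base units: kg / mol
kg·mol does NOT reduce to kg / mol; a valid unit for molar mass would be e.g. kg/mol.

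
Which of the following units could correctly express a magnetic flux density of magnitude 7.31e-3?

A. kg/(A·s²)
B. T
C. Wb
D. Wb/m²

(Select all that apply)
A, B, D

magnetic flux density has SI base units: kg / (A * s^2)

Checking each option against kg / (A * s^2):
  A. kg/(A·s²): ✓ matches
  B. T: ✓ matches
  C. Wb: ✗ does not match
  D. Wb/m²: ✓ matches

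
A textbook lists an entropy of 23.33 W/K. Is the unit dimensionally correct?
No

entropy has SI base units: kg * m^2 / (s^2 * K)
W/K does NOT reduce to kg * m^2 / (s^2 * K); a valid unit for entropy would be e.g. J/K.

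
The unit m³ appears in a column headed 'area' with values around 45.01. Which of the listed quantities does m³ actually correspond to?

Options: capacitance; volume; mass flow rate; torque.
volume

area should have units dimensionally equivalent to m^2 (e.g. m²).
The given unit 'm³' reduces to m^3. Of the listed options, that is the dimensionality of volume.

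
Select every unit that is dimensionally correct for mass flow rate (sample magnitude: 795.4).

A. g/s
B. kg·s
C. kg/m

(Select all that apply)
A

mass flow rate has SI base units: kg / s

Checking each option against kg / s:
  A. g/s: ✓ matches
  B. kg·s: ✗ does not match
  C. kg/m: ✗ does not match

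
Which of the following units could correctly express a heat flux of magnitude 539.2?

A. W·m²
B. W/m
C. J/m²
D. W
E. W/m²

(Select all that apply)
E

heat flux has SI base units: kg / s^3

Checking each option against kg / s^3:
  A. W·m²: ✗ does not match
  B. W/m: ✗ does not match
  C. J/m²: ✗ does not match
  D. W: ✗ does not match
  E. W/m²: ✓ matches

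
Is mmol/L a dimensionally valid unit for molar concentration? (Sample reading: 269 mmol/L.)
Yes

molar concentration has SI base units: mol / m^3
mmol/L reduces to the same SI base units, so it is a valid unit for molar concentration.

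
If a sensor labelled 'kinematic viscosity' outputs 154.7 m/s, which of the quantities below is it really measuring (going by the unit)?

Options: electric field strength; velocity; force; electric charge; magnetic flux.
velocity

kinematic viscosity should have units dimensionally equivalent to m^2 / s (e.g. m²/s).
The given unit 'm/s' reduces to m / s. Of the listed options, that is the dimensionality of velocity.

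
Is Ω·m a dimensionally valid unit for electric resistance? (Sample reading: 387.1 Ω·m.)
No

electric resistance has SI base units: kg * m^2 / (A^2 * s^3)
Ω·m does NOT reduce to kg * m^2 / (A^2 * s^3); a valid unit for electric resistance would be e.g. Ω.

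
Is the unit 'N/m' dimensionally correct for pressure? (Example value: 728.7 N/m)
No

pressure has SI base units: kg / (m * s^2)
N/m does NOT reduce to kg / (m * s^2); a valid unit for pressure would be e.g. Pa.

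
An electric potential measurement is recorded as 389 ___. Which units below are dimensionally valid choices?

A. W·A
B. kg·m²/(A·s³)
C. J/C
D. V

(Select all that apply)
B, C, D

electric potential has SI base units: kg * m^2 / (A * s^3)

Checking each option against kg * m^2 / (A * s^3):
  A. W·A: ✗ does not match
  B. kg·m²/(A·s³): ✓ matches
  C. J/C: ✓ matches
  D. V: ✓ matches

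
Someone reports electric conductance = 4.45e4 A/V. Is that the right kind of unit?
Yes

electric conductance has SI base units: A^2 * s^3 / (kg * m^2)
A/V reduces to the same SI base units, so it is a valid unit for electric conductance.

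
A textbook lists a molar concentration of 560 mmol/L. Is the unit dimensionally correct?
Yes

molar concentration has SI base units: mol / m^3
mmol/L reduces to the same SI base units, so it is a valid unit for molar concentration.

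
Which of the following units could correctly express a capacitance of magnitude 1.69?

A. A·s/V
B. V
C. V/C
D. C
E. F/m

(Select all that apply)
A

capacitance has SI base units: A^2 * s^4 / (kg * m^2)

Checking each option against A^2 * s^4 / (kg * m^2):
  A. A·s/V: ✓ matches
  B. V: ✗ does not match
  C. V/C: ✗ does not match
  D. C: ✗ does not match
  E. F/m: ✗ does not match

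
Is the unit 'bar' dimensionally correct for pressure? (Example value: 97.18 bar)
Yes

pressure has SI base units: kg / (m * s^2)
bar reduces to the same SI base units, so it is a valid unit for pressure.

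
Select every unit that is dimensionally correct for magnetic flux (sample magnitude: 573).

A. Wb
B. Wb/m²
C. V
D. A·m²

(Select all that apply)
A

magnetic flux has SI base units: kg * m^2 / (A * s^2)

Checking each option against kg * m^2 / (A * s^2):
  A. Wb: ✓ matches
  B. Wb/m²: ✗ does not match
  C. V: ✗ does not match
  D. A·m²: ✗ does not match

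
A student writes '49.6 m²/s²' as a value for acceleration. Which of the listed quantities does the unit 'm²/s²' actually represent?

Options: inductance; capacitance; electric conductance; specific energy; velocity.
specific energy

acceleration should have units dimensionally equivalent to m / s^2 (e.g. m/s²).
The given unit 'm²/s²' reduces to m^2 / s^2. Of the listed options, that is the dimensionality of specific energy.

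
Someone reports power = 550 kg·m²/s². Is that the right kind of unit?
No

power has SI base units: kg * m^2 / s^3
kg·m²/s² does NOT reduce to kg * m^2 / s^3; a valid unit for power would be e.g. W.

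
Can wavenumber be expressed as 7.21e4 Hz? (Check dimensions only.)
No

wavenumber has SI base units: 1 / m
Hz does NOT reduce to 1 / m; a valid unit for wavenumber would be e.g. 1/m.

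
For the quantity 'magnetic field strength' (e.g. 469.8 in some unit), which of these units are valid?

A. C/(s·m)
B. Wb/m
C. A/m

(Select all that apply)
A, C

magnetic field strength has SI base units: A / m

Checking each option against A / m:
  A. C/(s·m): ✓ matches
  B. Wb/m: ✗ does not match
  C. A/m: ✓ matches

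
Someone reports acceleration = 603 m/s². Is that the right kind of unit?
Yes

acceleration has SI base units: m / s^2
m/s² reduces to the same SI base units, so it is a valid unit for acceleration.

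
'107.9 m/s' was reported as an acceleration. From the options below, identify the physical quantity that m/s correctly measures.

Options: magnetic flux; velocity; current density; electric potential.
velocity

acceleration should have units dimensionally equivalent to m / s^2 (e.g. m/s²).
The given unit 'm/s' reduces to m / s. Of the listed options, that is the dimensionality of velocity.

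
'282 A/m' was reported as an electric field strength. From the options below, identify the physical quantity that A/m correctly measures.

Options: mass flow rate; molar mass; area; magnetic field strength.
magnetic field strength

electric field strength should have units dimensionally equivalent to kg * m / (A * s^3) (e.g. V/m).
The given unit 'A/m' reduces to A / m. Of the listed options, that is the dimensionality of magnetic field strength.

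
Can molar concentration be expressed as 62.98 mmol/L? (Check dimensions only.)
Yes

molar concentration has SI base units: mol / m^3
mmol/L reduces to the same SI base units, so it is a valid unit for molar concentration.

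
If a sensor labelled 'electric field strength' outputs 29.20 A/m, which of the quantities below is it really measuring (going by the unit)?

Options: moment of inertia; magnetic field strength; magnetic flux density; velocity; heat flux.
magnetic field strength

electric field strength should have units dimensionally equivalent to kg * m / (A * s^3) (e.g. V/m).
The given unit 'A/m' reduces to A / m. Of the listed options, that is the dimensionality of magnetic field strength.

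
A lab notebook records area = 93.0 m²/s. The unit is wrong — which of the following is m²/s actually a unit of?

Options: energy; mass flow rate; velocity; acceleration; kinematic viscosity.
kinematic viscosity

area should have units dimensionally equivalent to m^2 (e.g. m²).
The given unit 'm²/s' reduces to m^2 / s. Of the listed options, that is the dimensionality of kinematic viscosity.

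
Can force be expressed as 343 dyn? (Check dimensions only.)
Yes

force has SI base units: kg * m / s^2
dyn reduces to the same SI base units, so it is a valid unit for force.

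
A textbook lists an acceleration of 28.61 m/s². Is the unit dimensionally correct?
Yes

acceleration has SI base units: m / s^2
m/s² reduces to the same SI base units, so it is a valid unit for acceleration.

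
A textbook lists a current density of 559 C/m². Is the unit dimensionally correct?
No

current density has SI base units: A / m^2
C/m² does NOT reduce to A / m^2; a valid unit for current density would be e.g. A/m².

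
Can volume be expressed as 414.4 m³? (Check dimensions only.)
Yes

volume has SI base units: m^3
m³ reduces to the same SI base units, so it is a valid unit for volume.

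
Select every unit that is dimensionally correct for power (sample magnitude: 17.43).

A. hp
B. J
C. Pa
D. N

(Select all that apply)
A

power has SI base units: kg * m^2 / s^3

Checking each option against kg * m^2 / s^3:
  A. hp: ✓ matches
  B. J: ✗ does not match
  C. Pa: ✗ does not match
  D. N: ✗ does not match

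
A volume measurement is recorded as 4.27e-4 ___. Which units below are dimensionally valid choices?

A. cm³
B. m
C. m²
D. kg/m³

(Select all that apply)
A

volume has SI base units: m^3

Checking each option against m^3:
  A. cm³: ✓ matches
  B. m: ✗ does not match
  C. m²: ✗ does not match
  D. kg/m³: ✗ does not match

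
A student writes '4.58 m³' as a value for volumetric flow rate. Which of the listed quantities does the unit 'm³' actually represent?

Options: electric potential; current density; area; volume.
volume

volumetric flow rate should have units dimensionally equivalent to m^3 / s (e.g. m³/s).
The given unit 'm³' reduces to m^3. Of the listed options, that is the dimensionality of volume.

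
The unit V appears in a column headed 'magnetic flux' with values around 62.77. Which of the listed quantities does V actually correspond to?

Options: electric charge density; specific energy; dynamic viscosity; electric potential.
electric potential

magnetic flux should have units dimensionally equivalent to kg * m^2 / (A * s^2) (e.g. Wb).
The given unit 'V' reduces to kg * m^2 / (A * s^3). Of the listed options, that is the dimensionality of electric potential.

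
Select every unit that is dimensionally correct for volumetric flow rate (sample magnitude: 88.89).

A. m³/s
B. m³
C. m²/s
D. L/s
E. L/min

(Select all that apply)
A, D, E

volumetric flow rate has SI base units: m^3 / s

Checking each option against m^3 / s:
  A. m³/s: ✓ matches
  B. m³: ✗ does not match
  C. m²/s: ✗ does not match
  D. L/s: ✓ matches
  E. L/min: ✓ matches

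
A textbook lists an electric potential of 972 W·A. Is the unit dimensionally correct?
No

electric potential has SI base units: kg * m^2 / (A * s^3)
W·A does NOT reduce to kg * m^2 / (A * s^3); a valid unit for electric potential would be e.g. V.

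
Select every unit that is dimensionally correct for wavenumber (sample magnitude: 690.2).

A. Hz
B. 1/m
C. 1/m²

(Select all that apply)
B

wavenumber has SI base units: 1 / m

Checking each option against 1 / m:
  A. Hz: ✗ does not match
  B. 1/m: ✓ matches
  C. 1/m²: ✗ does not match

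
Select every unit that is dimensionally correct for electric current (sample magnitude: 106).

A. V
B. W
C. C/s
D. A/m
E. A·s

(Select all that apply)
C

electric current has SI base units: A

Checking each option against A:
  A. V: ✗ does not match
  B. W: ✗ does not match
  C. C/s: ✓ matches
  D. A/m: ✗ does not match
  E. A·s: ✗ does not match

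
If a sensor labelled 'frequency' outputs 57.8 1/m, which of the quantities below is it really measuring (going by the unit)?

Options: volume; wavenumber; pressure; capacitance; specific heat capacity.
wavenumber

frequency should have units dimensionally equivalent to 1 / s (e.g. Hz).
The given unit '1/m' reduces to 1 / m. Of the listed options, that is the dimensionality of wavenumber.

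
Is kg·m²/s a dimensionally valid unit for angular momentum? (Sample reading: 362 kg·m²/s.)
Yes

angular momentum has SI base units: kg * m^2 / s
kg·m²/s reduces to the same SI base units, so it is a valid unit for angular momentum.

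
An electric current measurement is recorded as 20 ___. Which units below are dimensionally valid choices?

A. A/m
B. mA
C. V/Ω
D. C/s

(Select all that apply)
B, C, D

electric current has SI base units: A

Checking each option against A:
  A. A/m: ✗ does not match
  B. mA: ✓ matches
  C. V/Ω: ✓ matches
  D. C/s: ✓ matches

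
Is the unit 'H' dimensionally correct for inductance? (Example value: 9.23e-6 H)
Yes

inductance has SI base units: kg * m^2 / (A^2 * s^2)
H reduces to the same SI base units, so it is a valid unit for inductance.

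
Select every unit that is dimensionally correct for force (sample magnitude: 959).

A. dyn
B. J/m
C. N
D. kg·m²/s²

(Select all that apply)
A, B, C

force has SI base units: kg * m / s^2

Checking each option against kg * m / s^2:
  A. dyn: ✓ matches
  B. J/m: ✓ matches
  C. N: ✓ matches
  D. kg·m²/s²: ✗ does not match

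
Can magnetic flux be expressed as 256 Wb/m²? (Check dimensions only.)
No

magnetic flux has SI base units: kg * m^2 / (A * s^2)
Wb/m² does NOT reduce to kg * m^2 / (A * s^2); a valid unit for magnetic flux would be e.g. Wb.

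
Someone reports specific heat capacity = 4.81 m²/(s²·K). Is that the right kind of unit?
Yes

specific heat capacity has SI base units: m^2 / (s^2 * K)
m²/(s²·K) reduces to the same SI base units, so it is a valid unit for specific heat capacity.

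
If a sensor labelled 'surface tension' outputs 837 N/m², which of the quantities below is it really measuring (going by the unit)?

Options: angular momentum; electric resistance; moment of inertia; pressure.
pressure

surface tension should have units dimensionally equivalent to kg / s^2 (e.g. N/m).
The given unit 'N/m²' reduces to kg / (m * s^2). Of the listed options, that is the dimensionality of pressure.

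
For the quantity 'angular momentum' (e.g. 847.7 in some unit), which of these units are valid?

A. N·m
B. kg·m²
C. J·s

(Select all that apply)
C

angular momentum has SI base units: kg * m^2 / s

Checking each option against kg * m^2 / s:
  A. N·m: ✗ does not match
  B. kg·m²: ✗ does not match
  C. J·s: ✓ matches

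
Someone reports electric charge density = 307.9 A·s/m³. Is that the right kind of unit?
Yes

electric charge density has SI base units: A * s / m^3
A·s/m³ reduces to the same SI base units, so it is a valid unit for electric charge density.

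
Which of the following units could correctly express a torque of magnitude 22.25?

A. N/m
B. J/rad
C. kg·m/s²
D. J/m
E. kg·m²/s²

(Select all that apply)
B, E

torque has SI base units: kg * m^2 / s^2

Checking each option against kg * m^2 / s^2:
  A. N/m: ✗ does not match
  B. J/rad: ✓ matches
  C. kg·m/s²: ✗ does not match
  D. J/m: ✗ does not match
  E. kg·m²/s²: ✓ matches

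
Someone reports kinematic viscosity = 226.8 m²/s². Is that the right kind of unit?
No

kinematic viscosity has SI base units: m^2 / s
m²/s² does NOT reduce to m^2 / s; a valid unit for kinematic viscosity would be e.g. m²/s.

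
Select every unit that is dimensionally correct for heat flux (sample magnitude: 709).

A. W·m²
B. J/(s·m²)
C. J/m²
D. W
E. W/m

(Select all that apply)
B

heat flux has SI base units: kg / s^3

Checking each option against kg / s^3:
  A. W·m²: ✗ does not match
  B. J/(s·m²): ✓ matches
  C. J/m²: ✗ does not match
  D. W: ✗ does not match
  E. W/m: ✗ does not match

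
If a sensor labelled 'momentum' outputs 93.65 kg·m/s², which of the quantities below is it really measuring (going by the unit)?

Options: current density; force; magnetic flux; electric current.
force

momentum should have units dimensionally equivalent to kg * m / s (e.g. kg·m/s).
The given unit 'kg·m/s²' reduces to kg * m / s^2. Of the listed options, that is the dimensionality of force.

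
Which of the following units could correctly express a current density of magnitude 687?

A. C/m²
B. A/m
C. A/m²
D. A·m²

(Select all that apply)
C

current density has SI base units: A / m^2

Checking each option against A / m^2:
  A. C/m²: ✗ does not match
  B. A/m: ✗ does not match
  C. A/m²: ✓ matches
  D. A·m²: ✗ does not match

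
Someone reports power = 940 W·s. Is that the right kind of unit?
No

power has SI base units: kg * m^2 / s^3
W·s does NOT reduce to kg * m^2 / s^3; a valid unit for power would be e.g. W.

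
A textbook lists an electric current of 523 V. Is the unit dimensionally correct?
No

electric current has SI base units: A
V does NOT reduce to A; a valid unit for electric current would be e.g. A.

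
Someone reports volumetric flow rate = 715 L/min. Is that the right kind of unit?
Yes

volumetric flow rate has SI base units: m^3 / s
L/min reduces to the same SI base units, so it is a valid unit for volumetric flow rate.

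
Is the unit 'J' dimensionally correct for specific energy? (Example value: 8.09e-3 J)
No

specific energy has SI base units: m^2 / s^2
J does NOT reduce to m^2 / s^2; a valid unit for specific energy would be e.g. J/kg.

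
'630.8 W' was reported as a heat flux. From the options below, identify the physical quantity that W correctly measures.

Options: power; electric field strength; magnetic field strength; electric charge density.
power

heat flux should have units dimensionally equivalent to kg / s^3 (e.g. W/m²).
The given unit 'W' reduces to kg * m^2 / s^3. Of the listed options, that is the dimensionality of power.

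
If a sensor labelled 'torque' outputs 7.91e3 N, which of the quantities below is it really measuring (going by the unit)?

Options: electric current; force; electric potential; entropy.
force

torque should have units dimensionally equivalent to kg * m^2 / s^2 (e.g. N·m).
The given unit 'N' reduces to kg * m / s^2. Of the listed options, that is the dimensionality of force.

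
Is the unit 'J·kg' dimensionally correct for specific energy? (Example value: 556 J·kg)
No

specific energy has SI base units: m^2 / s^2
J·kg does NOT reduce to m^2 / s^2; a valid unit for specific energy would be e.g. J/kg.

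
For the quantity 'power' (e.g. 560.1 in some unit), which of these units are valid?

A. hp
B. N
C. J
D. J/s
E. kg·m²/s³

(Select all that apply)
A, D, E

power has SI base units: kg * m^2 / s^3

Checking each option against kg * m^2 / s^3:
  A. hp: ✓ matches
  B. N: ✗ does not match
  C. J: ✗ does not match
  D. J/s: ✓ matches
  E. kg·m²/s³: ✓ matches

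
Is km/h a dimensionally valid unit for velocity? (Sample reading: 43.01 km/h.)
Yes

velocity has SI base units: m / s
km/h reduces to the same SI base units, so it is a valid unit for velocity.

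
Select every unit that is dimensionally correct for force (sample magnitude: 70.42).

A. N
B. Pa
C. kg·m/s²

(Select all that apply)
A, C

force has SI base units: kg * m / s^2

Checking each option against kg * m / s^2:
  A. N: ✓ matches
  B. Pa: ✗ does not match
  C. kg·m/s²: ✓ matches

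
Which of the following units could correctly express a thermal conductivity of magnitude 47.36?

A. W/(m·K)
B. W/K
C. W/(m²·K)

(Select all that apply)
A

thermal conductivity has SI base units: kg * m / (s^3 * K)

Checking each option against kg * m / (s^3 * K):
  A. W/(m·K): ✓ matches
  B. W/K: ✗ does not match
  C. W/(m²·K): ✗ does not match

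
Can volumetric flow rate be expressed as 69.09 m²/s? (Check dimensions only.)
No

volumetric flow rate has SI base units: m^3 / s
m²/s does NOT reduce to m^3 / s; a valid unit for volumetric flow rate would be e.g. m³/s.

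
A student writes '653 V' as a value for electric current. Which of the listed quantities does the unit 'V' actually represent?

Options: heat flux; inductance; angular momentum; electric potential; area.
electric potential

electric current should have units dimensionally equivalent to A (e.g. A).
The given unit 'V' reduces to kg * m^2 / (A * s^3). Of the listed options, that is the dimensionality of electric potential.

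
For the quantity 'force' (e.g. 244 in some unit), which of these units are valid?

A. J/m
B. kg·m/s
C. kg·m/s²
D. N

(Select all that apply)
A, C, D

force has SI base units: kg * m / s^2

Checking each option against kg * m / s^2:
  A. J/m: ✓ matches
  B. kg·m/s: ✗ does not match
  C. kg·m/s²: ✓ matches
  D. N: ✓ matches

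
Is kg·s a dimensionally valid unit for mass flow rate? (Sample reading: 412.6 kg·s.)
No

mass flow rate has SI base units: kg / s
kg·s does NOT reduce to kg / s; a valid unit for mass flow rate would be e.g. kg/s.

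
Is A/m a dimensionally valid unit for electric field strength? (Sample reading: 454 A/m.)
No

electric field strength has SI base units: kg * m / (A * s^3)
A/m does NOT reduce to kg * m / (A * s^3); a valid unit for electric field strength would be e.g. V/m.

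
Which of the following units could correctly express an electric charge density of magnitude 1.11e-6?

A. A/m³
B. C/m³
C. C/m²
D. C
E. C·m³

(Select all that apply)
B

electric charge density has SI base units: A * s / m^3

Checking each option against A * s / m^3:
  A. A/m³: ✗ does not match
  B. C/m³: ✓ matches
  C. C/m²: ✗ does not match
  D. C: ✗ does not match
  E. C·m³: ✗ does not match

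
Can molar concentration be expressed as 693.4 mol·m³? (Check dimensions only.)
No

molar concentration has SI base units: mol / m^3
mol·m³ does NOT reduce to mol / m^3; a valid unit for molar concentration would be e.g. mol/m³.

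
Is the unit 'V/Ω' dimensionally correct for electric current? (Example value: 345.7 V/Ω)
Yes

electric current has SI base units: A
V/Ω reduces to the same SI base units, so it is a valid unit for electric current.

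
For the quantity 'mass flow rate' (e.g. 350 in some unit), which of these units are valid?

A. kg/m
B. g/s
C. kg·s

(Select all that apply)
B

mass flow rate has SI base units: kg / s

Checking each option against kg / s:
  A. kg/m: ✗ does not match
  B. g/s: ✓ matches
  C. kg·s: ✗ does not match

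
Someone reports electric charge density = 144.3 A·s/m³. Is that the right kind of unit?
Yes

electric charge density has SI base units: A * s / m^3
A·s/m³ reduces to the same SI base units, so it is a valid unit for electric charge density.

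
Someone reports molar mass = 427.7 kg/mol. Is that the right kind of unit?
Yes

molar mass has SI base units: kg / mol
kg/mol reduces to the same SI base units, so it is a valid unit for molar mass.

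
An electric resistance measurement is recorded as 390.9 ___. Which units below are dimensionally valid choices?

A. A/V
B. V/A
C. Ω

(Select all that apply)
B, C

electric resistance has SI base units: kg * m^2 / (A^2 * s^3)

Checking each option against kg * m^2 / (A^2 * s^3):
  A. A/V: ✗ does not match
  B. V/A: ✓ matches
  C. Ω: ✓ matches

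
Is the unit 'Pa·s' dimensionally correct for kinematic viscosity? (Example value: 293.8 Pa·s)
No

kinematic viscosity has SI base units: m^2 / s
Pa·s does NOT reduce to m^2 / s; a valid unit for kinematic viscosity would be e.g. m²/s.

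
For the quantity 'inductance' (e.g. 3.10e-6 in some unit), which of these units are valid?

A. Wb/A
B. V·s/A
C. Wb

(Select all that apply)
A, B

inductance has SI base units: kg * m^2 / (A^2 * s^2)

Checking each option against kg * m^2 / (A^2 * s^2):
  A. Wb/A: ✓ matches
  B. V·s/A: ✓ matches
  C. Wb: ✗ does not match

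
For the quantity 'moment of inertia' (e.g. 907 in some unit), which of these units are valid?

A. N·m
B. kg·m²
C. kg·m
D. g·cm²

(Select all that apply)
B, D

moment of inertia has SI base units: kg * m^2

Checking each option against kg * m^2:
  A. N·m: ✗ does not match
  B. kg·m²: ✓ matches
  C. kg·m: ✗ does not match
  D. g·cm²: ✓ matches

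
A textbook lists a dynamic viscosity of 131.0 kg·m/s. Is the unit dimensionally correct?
No

dynamic viscosity has SI base units: kg / (m * s)
kg·m/s does NOT reduce to kg / (m * s); a valid unit for dynamic viscosity would be e.g. Pa·s.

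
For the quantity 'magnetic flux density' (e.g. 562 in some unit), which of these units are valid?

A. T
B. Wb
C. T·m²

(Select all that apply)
A

magnetic flux density has SI base units: kg / (A * s^2)

Checking each option against kg / (A * s^2):
  A. T: ✓ matches
  B. Wb: ✗ does not match
  C. T·m²: ✗ does not match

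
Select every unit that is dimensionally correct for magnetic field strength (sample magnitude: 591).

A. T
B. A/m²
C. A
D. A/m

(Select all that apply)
D

magnetic field strength has SI base units: A / m

Checking each option against A / m:
  A. T: ✗ does not match
  B. A/m²: ✗ does not match
  C. A: ✗ does not match
  D. A/m: ✓ matches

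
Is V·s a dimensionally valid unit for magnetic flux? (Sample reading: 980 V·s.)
Yes

magnetic flux has SI base units: kg * m^2 / (A * s^2)
V·s reduces to the same SI base units, so it is a valid unit for magnetic flux.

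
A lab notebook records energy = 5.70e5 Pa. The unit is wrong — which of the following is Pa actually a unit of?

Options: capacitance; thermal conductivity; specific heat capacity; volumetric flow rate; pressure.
pressure

energy should have units dimensionally equivalent to kg * m^2 / s^2 (e.g. J).
The given unit 'Pa' reduces to kg / (m * s^2). Of the listed options, that is the dimensionality of pressure.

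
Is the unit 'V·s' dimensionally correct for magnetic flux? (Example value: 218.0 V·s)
Yes

magnetic flux has SI base units: kg * m^2 / (A * s^2)
V·s reduces to the same SI base units, so it is a valid unit for magnetic flux.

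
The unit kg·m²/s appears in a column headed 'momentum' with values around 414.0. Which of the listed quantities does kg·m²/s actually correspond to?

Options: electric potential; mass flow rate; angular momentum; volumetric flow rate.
angular momentum

momentum should have units dimensionally equivalent to kg * m / s (e.g. kg·m/s).
The given unit 'kg·m²/s' reduces to kg * m^2 / s. Of the listed options, that is the dimensionality of angular momentum.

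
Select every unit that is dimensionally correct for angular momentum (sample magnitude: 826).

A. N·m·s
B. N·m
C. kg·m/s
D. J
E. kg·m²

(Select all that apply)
A

angular momentum has SI base units: kg * m^2 / s

Checking each option against kg * m^2 / s:
  A. N·m·s: ✓ matches
  B. N·m: ✗ does not match
  C. kg·m/s: ✗ does not match
  D. J: ✗ does not match
  E. kg·m²: ✗ does not match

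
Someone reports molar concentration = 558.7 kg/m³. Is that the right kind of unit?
No

molar concentration has SI base units: mol / m^3
kg/m³ does NOT reduce to mol / m^3; a valid unit for molar concentration would be e.g. mol/m³.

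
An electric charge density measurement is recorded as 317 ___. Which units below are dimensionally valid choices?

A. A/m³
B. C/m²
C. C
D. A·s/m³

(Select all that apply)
D

electric charge density has SI base units: A * s / m^3

Checking each option against A * s / m^3:
  A. A/m³: ✗ does not match
  B. C/m²: ✗ does not match
  C. C: ✗ does not match
  D. A·s/m³: ✓ matches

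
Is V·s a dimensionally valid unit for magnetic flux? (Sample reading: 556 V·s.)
Yes

magnetic flux has SI base units: kg * m^2 / (A * s^2)
V·s reduces to the same SI base units, so it is a valid unit for magnetic flux.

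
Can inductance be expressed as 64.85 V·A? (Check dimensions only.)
No

inductance has SI base units: kg * m^2 / (A^2 * s^2)
V·A does NOT reduce to kg * m^2 / (A^2 * s^2); a valid unit for inductance would be e.g. H.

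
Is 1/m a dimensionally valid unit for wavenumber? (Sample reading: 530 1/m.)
Yes

wavenumber has SI base units: 1 / m
1/m reduces to the same SI base units, so it is a valid unit for wavenumber.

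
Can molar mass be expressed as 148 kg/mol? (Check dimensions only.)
Yes

molar mass has SI base units: kg / mol
kg/mol reduces to the same SI base units, so it is a valid unit for molar mass.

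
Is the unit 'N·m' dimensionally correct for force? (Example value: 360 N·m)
No

force has SI base units: kg * m / s^2
N·m does NOT reduce to kg * m / s^2; a valid unit for force would be e.g. N.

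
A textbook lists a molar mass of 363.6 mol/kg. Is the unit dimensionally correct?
No

molar mass has SI base units: kg / mol
mol/kg does NOT reduce to kg / mol; a valid unit for molar mass would be e.g. kg/mol.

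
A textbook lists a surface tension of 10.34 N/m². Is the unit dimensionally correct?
No

surface tension has SI base units: kg / s^2
N/m² does NOT reduce to kg / s^2; a valid unit for surface tension would be e.g. N/m.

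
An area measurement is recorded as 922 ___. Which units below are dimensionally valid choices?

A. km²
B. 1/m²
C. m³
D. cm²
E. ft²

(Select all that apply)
A, D, E

area has SI base units: m^2

Checking each option against m^2:
  A. km²: ✓ matches
  B. 1/m²: ✗ does not match
  C. m³: ✗ does not match
  D. cm²: ✓ matches
  E. ft²: ✓ matches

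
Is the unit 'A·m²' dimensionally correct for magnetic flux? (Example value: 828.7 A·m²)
No

magnetic flux has SI base units: kg * m^2 / (A * s^2)
A·m² does NOT reduce to kg * m^2 / (A * s^2); a valid unit for magnetic flux would be e.g. Wb.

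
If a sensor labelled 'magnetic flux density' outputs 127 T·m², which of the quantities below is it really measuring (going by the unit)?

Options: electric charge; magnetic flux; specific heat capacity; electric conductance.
magnetic flux

magnetic flux density should have units dimensionally equivalent to kg / (A * s^2) (e.g. T).
The given unit 'T·m²' reduces to kg * m^2 / (A * s^2). Of the listed options, that is the dimensionality of magnetic flux.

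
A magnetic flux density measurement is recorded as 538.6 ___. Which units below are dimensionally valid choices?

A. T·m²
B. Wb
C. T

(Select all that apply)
C

magnetic flux density has SI base units: kg / (A * s^2)

Checking each option against kg / (A * s^2):
  A. T·m²: ✗ does not match
  B. Wb: ✗ does not match
  C. T: ✓ matches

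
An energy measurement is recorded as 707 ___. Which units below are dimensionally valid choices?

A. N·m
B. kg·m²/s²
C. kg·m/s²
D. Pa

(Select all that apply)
A, B

energy has SI base units: kg * m^2 / s^2

Checking each option against kg * m^2 / s^2:
  A. N·m: ✓ matches
  B. kg·m²/s²: ✓ matches
  C. kg·m/s²: ✗ does not match
  D. Pa: ✗ does not match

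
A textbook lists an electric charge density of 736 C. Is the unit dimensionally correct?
No

electric charge density has SI base units: A * s / m^3
C does NOT reduce to A * s / m^3; a valid unit for electric charge density would be e.g. C/m³.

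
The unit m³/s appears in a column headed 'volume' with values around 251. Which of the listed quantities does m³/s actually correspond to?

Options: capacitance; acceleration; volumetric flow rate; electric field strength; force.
volumetric flow rate

volume should have units dimensionally equivalent to m^3 (e.g. m³).
The given unit 'm³/s' reduces to m^3 / s. Of the listed options, that is the dimensionality of volumetric flow rate.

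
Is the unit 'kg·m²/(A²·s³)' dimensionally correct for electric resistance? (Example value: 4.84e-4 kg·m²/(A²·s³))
Yes

electric resistance has SI base units: kg * m^2 / (A^2 * s^3)
kg·m²/(A²·s³) reduces to the same SI base units, so it is a valid unit for electric resistance.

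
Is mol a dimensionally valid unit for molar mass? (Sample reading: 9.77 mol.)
No

molar mass has SI base units: kg / mol
mol does NOT reduce to kg / mol; a valid unit for molar mass would be e.g. kg/mol.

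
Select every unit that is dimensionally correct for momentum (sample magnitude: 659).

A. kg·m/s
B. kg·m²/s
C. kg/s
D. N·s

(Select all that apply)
A, D

momentum has SI base units: kg * m / s

Checking each option against kg * m / s:
  A. kg·m/s: ✓ matches
  B. kg·m²/s: ✗ does not match
  C. kg/s: ✗ does not match
  D. N·s: ✓ matches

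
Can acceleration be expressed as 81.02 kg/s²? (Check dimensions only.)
No

acceleration has SI base units: m / s^2
kg/s² does NOT reduce to m / s^2; a valid unit for acceleration would be e.g. m/s².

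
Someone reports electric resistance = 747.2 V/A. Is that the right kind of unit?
Yes

electric resistance has SI base units: kg * m^2 / (A^2 * s^3)
V/A reduces to the same SI base units, so it is a valid unit for electric resistance.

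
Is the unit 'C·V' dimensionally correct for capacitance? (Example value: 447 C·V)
No

capacitance has SI base units: A^2 * s^4 / (kg * m^2)
C·V does NOT reduce to A^2 * s^4 / (kg * m^2); a valid unit for capacitance would be e.g. F.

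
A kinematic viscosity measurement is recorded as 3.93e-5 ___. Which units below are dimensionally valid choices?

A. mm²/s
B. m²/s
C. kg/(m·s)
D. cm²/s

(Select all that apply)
A, B, D

kinematic viscosity has SI base units: m^2 / s

Checking each option against m^2 / s:
  A. mm²/s: ✓ matches
  B. m²/s: ✓ matches
  C. kg/(m·s): ✗ does not match
  D. cm²/s: ✓ matches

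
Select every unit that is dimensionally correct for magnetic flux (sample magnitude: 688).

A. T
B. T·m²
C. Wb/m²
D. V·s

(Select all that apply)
B, D

magnetic flux has SI base units: kg * m^2 / (A * s^2)

Checking each option against kg * m^2 / (A * s^2):
  A. T: ✗ does not match
  B. T·m²: ✓ matches
  C. Wb/m²: ✗ does not match
  D. V·s: ✓ matches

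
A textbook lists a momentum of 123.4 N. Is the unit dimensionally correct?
No

momentum has SI base units: kg * m / s
N does NOT reduce to kg * m / s; a valid unit for momentum would be e.g. kg·m/s.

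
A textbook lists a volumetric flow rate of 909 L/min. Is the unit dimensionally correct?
Yes

volumetric flow rate has SI base units: m^3 / s
L/min reduces to the same SI base units, so it is a valid unit for volumetric flow rate.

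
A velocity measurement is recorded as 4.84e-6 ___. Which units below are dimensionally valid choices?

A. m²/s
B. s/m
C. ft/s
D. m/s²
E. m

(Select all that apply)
C

velocity has SI base units: m / s

Checking each option against m / s:
  A. m²/s: ✗ does not match
  B. s/m: ✗ does not match
  C. ft/s: ✓ matches
  D. m/s²: ✗ does not match
  E. m: ✗ does not match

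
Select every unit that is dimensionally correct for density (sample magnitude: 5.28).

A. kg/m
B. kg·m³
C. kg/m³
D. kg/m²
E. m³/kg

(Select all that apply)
C

density has SI base units: kg / m^3

Checking each option against kg / m^3:
  A. kg/m: ✗ does not match
  B. kg·m³: ✗ does not match
  C. kg/m³: ✓ matches
  D. kg/m²: ✗ does not match
  E. m³/kg: ✗ does not match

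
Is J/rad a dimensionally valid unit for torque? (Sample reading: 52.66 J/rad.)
Yes

torque has SI base units: kg * m^2 / s^2
J/rad reduces to the same SI base units, so it is a valid unit for torque.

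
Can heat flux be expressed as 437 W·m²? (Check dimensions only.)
No

heat flux has SI base units: kg / s^3
W·m² does NOT reduce to kg / s^3; a valid unit for heat flux would be e.g. W/m².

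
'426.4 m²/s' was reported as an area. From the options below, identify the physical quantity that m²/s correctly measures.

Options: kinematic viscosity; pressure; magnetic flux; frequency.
kinematic viscosity

area should have units dimensionally equivalent to m^2 (e.g. m²).
The given unit 'm²/s' reduces to m^2 / s. Of the listed options, that is the dimensionality of kinematic viscosity.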